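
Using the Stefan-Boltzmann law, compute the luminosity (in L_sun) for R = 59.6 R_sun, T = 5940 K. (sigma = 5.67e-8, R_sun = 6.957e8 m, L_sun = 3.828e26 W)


R = 59.6 * 6.957e8 m = 4.146372e+10 m. L = 4*pi*R^2*sigma*T^4 = 4*pi*(4.146372e+10)^2 * 5.67e-8 * 5940^4 = 1.52501891e+30 W. L/L_sun = 1.52501891e+30 / 3.828e26 = 3983.853

3983.853 L_sun


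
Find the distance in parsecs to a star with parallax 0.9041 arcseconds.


d = 1/p = 1/0.9041 = 1.1061

1.1061 pc


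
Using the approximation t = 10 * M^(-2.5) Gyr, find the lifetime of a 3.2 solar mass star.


t = 10 * M^(-2.5) = 10 * 3.2^(-2.5) = 0.5459

0.5459 Gyr


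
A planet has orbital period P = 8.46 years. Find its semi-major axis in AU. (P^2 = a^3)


a = P^(2/3) = 8.46^(2/3) = 4.1519

4.1519 AU


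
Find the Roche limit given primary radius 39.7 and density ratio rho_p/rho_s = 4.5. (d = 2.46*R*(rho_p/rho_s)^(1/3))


d_Roche = 2.46 * 39.7 * 4.5^(1/3) = 161.2364

161.2364


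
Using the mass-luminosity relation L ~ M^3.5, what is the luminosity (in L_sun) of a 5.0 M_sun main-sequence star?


L/L_sun = (M/M_sun)^3.5 = 5.0^3.5 = 279.5085

279.5085 L_sun


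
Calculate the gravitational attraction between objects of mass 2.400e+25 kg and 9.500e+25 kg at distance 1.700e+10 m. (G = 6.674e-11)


F = G*m1*m2/r^2 = 6.674e-11 * 2.400e+25 * 9.500e+25 / (1.700e+10)^2 = 6.674e-11 * 2.280e+51 / 2.890e+20 = 5.265e+20

5.265e+20 N


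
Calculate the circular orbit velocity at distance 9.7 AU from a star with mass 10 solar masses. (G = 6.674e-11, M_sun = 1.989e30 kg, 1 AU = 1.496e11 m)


v = sqrt(GM/r) = sqrt(6.674e-11 * 1.989e+31 / 1.451e+12) = 30245.3649

30245.3649 m/s


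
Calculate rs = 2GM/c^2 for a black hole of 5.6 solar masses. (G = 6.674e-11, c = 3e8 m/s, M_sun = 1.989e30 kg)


M = 5.6 * 1.989e30 kg = 1.11384e+31 kg. rs = 2GM/c^2 = 2 * 6.674e-11 * 1.11384e+31 / (3e8)^2 = 16519.4848

16519.4848 m


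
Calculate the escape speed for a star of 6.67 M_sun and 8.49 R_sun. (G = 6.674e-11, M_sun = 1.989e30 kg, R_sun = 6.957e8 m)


M = 6.67 * 1.989e30 kg = 1.326663e+31 kg; R = 8.49 * 6.957e8 m = 5.906493e+09 m. v_esc = sqrt(2GM/R) = sqrt(2 * 6.674e-11 * 1.326663e+31 / 5.906493e+09) = 547549.7194

547549.7194 m/s


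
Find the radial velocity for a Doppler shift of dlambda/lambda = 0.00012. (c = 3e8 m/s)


v = (dlambda/lambda) * c = 0.00012 * 3e8 = 36000.0

36000.0 m/s


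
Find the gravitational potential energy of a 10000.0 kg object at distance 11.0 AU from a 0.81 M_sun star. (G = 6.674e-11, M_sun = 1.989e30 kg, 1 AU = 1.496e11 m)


M = 0.81 * 1.989e30 kg = 1.61109e+30 kg; r = 11.0 AU * 1.496e11 m/AU = 1.6456e+12 m. U = -GM*m/r = -(6.674e-11 * 1.61109e+30 * 10000.0) / 1.6456e+12 = -6.534e+11

-6.534e+11 J


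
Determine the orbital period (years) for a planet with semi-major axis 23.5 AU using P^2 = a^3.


P = a^(3/2) = 23.5^1.5 = 113.9205

113.9205 years


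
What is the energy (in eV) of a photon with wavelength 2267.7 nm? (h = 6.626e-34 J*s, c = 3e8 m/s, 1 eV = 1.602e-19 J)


E = hc/lambda = 6.626e-34 * 3e8 / 2.268e-06 = 8.766e-20 J = 0.5472 eV

0.5472 eV


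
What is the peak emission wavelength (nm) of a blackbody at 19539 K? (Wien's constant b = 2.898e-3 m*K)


lam_max = b / T = 2.898e-3 / 19539 = 1.483e-07 m = 148.3187 nm

148.3187 nm


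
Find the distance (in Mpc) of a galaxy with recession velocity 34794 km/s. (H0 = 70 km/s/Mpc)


d = v / H0 = 34794 / 70 = 497.0571

497.0571 Mpc


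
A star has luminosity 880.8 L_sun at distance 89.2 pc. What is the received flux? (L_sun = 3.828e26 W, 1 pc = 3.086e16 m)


F = L / (4*pi*d^2) = 3.372e+29 / (4*pi*(2.753e+18)^2) = 3.541e-09

3.541e-09 W/m^2


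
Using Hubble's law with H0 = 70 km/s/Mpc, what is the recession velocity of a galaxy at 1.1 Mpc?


v = H0 * d = 70 * 1.1 = 77.0

77.0 km/s


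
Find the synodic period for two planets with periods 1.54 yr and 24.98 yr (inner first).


1/P_syn = |1/P1 - 1/P2| = |1/1.54 - 1/24.98| => P_syn = 1.6412

1.6412 years


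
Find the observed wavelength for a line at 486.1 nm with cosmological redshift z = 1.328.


lam_obs = lam_emit * (1 + z) = 486.1 * (1 + 1.328) = 1131.6408

1131.6408 nm


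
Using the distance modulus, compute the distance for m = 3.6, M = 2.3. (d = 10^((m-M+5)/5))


d = 10^((m - M + 5)/5) = 10^((3.6 - 2.3 + 5)/5) = 18.197

18.197 pc


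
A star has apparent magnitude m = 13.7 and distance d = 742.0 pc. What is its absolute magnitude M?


M = m - 5*log10(d) + 5 = 13.7 - 5*log10(742.0) + 5 = 4.348

4.348


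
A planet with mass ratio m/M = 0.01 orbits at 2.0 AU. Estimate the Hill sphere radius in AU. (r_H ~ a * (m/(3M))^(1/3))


r_H = a * (m/3M)^(1/3) = 2.0 * (0.01/3)^(1/3) = 0.2988

0.2988 AU


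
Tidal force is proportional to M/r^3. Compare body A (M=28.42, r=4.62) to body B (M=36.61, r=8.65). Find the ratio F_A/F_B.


Ratio = (M1/r1^3) / (M2/r2^3) = (28.42/4.62^3) / (36.61/8.65^3) = 5.095

5.095


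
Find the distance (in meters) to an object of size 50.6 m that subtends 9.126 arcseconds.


D = size / theta_rad, theta_rad = 9.126 * pi/(180*3600) = 4.424e-05, D = 1.144e+06

1.144e+06 m


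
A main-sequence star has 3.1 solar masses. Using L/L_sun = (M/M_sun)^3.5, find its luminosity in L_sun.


L/L_sun = (M/M_sun)^3.5 = 3.1^3.5 = 52.4525

52.4525 L_sun


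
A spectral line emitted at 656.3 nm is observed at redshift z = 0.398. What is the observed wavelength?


lam_obs = lam_emit * (1 + z) = 656.3 * (1 + 0.398) = 917.5074

917.5074 nm


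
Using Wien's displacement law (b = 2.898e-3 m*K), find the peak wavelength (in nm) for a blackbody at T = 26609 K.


lam_max = b / T = 2.898e-3 / 26609 = 1.089e-07 m = 108.9105 nm

108.9105 nm


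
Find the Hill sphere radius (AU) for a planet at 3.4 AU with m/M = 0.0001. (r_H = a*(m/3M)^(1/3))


r_H = a * (m/3M)^(1/3) = 3.4 * (0.0001/3)^(1/3) = 0.1094

0.1094 AU


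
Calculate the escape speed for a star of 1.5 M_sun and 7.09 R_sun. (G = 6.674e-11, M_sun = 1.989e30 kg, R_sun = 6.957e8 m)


M = 1.5 * 1.989e30 kg = 2.9835e+30 kg; R = 7.09 * 6.957e8 m = 4.932513e+09 m. v_esc = sqrt(2GM/R) = sqrt(2 * 6.674e-11 * 2.9835e+30 / 4.932513e+09) = 284143.0257

284143.0257 m/s


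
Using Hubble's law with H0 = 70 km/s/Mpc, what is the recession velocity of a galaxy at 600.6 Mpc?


v = H0 * d = 70 * 600.6 = 42042.0

42042.0 km/s


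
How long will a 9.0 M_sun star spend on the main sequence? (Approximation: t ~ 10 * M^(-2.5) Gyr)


t = 10 * M^(-2.5) = 10 * 9.0^(-2.5) = 0.0412

0.0412 Gyr


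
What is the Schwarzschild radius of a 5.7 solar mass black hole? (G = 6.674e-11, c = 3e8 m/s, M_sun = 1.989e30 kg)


M = 5.7 * 1.989e30 kg = 1.13373e+31 kg. rs = 2GM/c^2 = 2 * 6.674e-11 * 1.13373e+31 / (3e8)^2 = 16814.4756

16814.4756 m


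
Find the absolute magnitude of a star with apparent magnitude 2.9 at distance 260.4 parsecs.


M = m - 5*log10(d) + 5 = 2.9 - 5*log10(260.4) + 5 = -4.1782

-4.1782


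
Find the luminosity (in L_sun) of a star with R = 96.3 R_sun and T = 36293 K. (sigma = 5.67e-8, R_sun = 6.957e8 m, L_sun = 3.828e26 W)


R = 96.3 * 6.957e8 m = 6.699591e+10 m. L = 4*pi*R^2*sigma*T^4 = 4*pi*(6.699591e+10)^2 * 5.67e-8 * 36293^4 = 5.548568842e+33 W. L/L_sun = 5.548568842e+33 / 3.828e26 = 1.449e+07

1.449e+07 L_sun


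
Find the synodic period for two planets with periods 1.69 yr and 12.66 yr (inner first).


1/P_syn = |1/P1 - 1/P2| = |1/1.69 - 1/12.66| => P_syn = 1.9504

1.9504 years


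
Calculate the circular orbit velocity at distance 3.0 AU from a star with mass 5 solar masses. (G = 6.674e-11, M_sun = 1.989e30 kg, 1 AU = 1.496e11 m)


v = sqrt(GM/r) = sqrt(6.674e-11 * 9.945e+30 / 4.488e+11) = 38456.4393

38456.4393 m/s


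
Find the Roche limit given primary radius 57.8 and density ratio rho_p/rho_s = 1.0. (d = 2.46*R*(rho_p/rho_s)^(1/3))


d_Roche = 2.46 * 57.8 * 1.0^(1/3) = 142.188

142.188


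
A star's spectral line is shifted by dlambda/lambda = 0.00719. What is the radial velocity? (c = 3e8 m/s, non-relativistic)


v = (dlambda/lambda) * c = 0.00719 * 3e8 = 2.157e+06

2.157e+06 m/s


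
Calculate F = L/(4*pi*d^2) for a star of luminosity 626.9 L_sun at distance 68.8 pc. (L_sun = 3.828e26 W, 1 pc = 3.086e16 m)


F = L / (4*pi*d^2) = 2.400e+29 / (4*pi*(2.123e+18)^2) = 4.236e-09

4.236e-09 W/m^2


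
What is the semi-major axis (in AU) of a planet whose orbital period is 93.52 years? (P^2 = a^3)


a = P^(2/3) = 93.52^(2/3) = 20.6033

20.6033 AU


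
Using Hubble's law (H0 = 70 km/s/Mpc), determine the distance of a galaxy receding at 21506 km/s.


d = v / H0 = 21506 / 70 = 307.2286

307.2286 Mpc


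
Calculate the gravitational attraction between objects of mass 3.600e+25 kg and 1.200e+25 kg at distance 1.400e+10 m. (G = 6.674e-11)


F = G*m1*m2/r^2 = 6.674e-11 * 3.600e+25 * 1.200e+25 / (1.400e+10)^2 = 6.674e-11 * 4.320e+50 / 1.960e+20 = 1.471e+20

1.471e+20 N


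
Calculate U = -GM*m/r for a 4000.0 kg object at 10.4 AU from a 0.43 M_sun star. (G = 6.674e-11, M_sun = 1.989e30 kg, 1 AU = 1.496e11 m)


M = 0.43 * 1.989e30 kg = 8.5527e+29 kg; r = 10.4 AU * 1.496e11 m/AU = 1.55584e+12 m. U = -GM*m/r = -(6.674e-11 * 8.5527e+29 * 4000.0) / 1.55584e+12 = -1.468e+11

-1.468e+11 J


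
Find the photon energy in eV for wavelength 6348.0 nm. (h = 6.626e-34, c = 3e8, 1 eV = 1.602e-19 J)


E = hc/lambda = 6.626e-34 * 3e8 / 6.348e-06 = 3.131e-20 J = 0.1955 eV

0.1955 eV


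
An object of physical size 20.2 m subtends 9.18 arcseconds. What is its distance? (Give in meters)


D = size / theta_rad, theta_rad = 9.18 * pi/(180*3600) = 4.451e-05, D = 453872.4495

453872.4495 m


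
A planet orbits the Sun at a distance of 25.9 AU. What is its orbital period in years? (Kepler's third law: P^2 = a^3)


P = a^(3/2) = 25.9^1.5 = 131.8104

131.8104 years


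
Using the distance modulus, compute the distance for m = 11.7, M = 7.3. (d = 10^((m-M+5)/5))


d = 10^((m - M + 5)/5) = 10^((11.7 - 7.3 + 5)/5) = 75.8578

75.8578 pc


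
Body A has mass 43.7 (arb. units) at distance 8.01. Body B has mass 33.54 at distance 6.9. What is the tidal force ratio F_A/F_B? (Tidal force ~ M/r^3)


Ratio = (M1/r1^3) / (M2/r2^3) = (43.7/8.01^3) / (33.54/6.9^3) = 0.8329

0.8329


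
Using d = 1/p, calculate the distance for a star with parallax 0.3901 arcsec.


d = 1/p = 1/0.3901 = 2.5634

2.5634 pc


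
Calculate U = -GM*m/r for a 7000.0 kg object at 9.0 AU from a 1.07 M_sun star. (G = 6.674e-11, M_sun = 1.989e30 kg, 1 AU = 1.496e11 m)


M = 1.07 * 1.989e30 kg = 2.12823e+30 kg; r = 9.0 AU * 1.496e11 m/AU = 1.3464e+12 m. U = -GM*m/r = -(6.674e-11 * 2.12823e+30 * 7000.0) / 1.3464e+12 = -7.385e+11

-7.385e+11 J


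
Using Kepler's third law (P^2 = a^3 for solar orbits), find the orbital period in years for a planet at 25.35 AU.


P = a^(3/2) = 25.35^1.5 = 127.6342

127.6342 years


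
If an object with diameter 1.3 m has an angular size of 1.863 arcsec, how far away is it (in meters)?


D = size / theta_rad, theta_rad = 1.863 * pi/(180*3600) = 9.032e-06, D = 143931.4268

143931.4268 m


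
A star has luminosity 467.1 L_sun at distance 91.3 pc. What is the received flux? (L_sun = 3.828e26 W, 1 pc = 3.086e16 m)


F = L / (4*pi*d^2) = 1.788e+29 / (4*pi*(2.818e+18)^2) = 1.792e-09

1.792e-09 W/m^2


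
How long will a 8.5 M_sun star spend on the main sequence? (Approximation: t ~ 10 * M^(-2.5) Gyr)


t = 10 * M^(-2.5) = 10 * 8.5^(-2.5) = 0.0475

0.0475 Gyr


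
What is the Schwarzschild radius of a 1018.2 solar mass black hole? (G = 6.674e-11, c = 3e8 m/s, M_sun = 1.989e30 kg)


M = 1018.2 * 1.989e30 kg = 2.0251998e+33 kg. rs = 2GM/c^2 = 2 * 6.674e-11 * 2.0251998e+33 / (3e8)^2 = 3.004e+06

3.004e+06 m


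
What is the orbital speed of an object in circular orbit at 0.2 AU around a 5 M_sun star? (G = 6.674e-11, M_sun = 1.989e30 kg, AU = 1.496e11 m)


v = sqrt(GM/r) = sqrt(6.674e-11 * 9.945e+30 / 2.992e+10) = 148941.1491

148941.1491 m/s


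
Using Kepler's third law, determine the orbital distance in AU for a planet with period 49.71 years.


a = P^(2/3) = 49.71^(2/3) = 13.5196

13.5196 AU


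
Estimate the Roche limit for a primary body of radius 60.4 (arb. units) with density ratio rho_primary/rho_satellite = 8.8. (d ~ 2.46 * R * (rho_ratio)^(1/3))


d_Roche = 2.46 * 60.4 * 8.8^(1/3) = 306.7606

306.7606


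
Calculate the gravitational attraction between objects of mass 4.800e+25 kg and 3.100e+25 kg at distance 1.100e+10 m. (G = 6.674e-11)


F = G*m1*m2/r^2 = 6.674e-11 * 4.800e+25 * 3.100e+25 / (1.100e+10)^2 = 6.674e-11 * 1.488e+51 / 1.210e+20 = 8.207e+20

8.207e+20 N


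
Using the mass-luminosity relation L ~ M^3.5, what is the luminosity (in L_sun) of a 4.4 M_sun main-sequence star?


L/L_sun = (M/M_sun)^3.5 = 4.4^3.5 = 178.6835

178.6835 L_sun


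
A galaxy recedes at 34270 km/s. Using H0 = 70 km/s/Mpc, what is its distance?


d = v / H0 = 34270 / 70 = 489.5714

489.5714 Mpc


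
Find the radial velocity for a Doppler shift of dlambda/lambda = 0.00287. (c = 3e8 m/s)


v = (dlambda/lambda) * c = 0.00287 * 3e8 = 861000.0

861000.0 m/s


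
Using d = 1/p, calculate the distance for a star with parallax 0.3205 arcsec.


d = 1/p = 1/0.3205 = 3.1201

3.1201 pc


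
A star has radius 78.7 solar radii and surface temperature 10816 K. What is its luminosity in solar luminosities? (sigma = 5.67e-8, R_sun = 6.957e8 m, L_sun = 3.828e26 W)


R = 78.7 * 6.957e8 m = 5.475159e+10 m. L = 4*pi*R^2*sigma*T^4 = 4*pi*(5.475159e+10)^2 * 5.67e-8 * 10816^4 = 2.92316351e+31 W. L/L_sun = 2.92316351e+31 / 3.828e26 = 76362.6831

76362.6831 L_sun


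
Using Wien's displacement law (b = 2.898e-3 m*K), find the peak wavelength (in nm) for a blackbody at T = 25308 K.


lam_max = b / T = 2.898e-3 / 25308 = 1.145e-07 m = 114.5092 nm

114.5092 nm


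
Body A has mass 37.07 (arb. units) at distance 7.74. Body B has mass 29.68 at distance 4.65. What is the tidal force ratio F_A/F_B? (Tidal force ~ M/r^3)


Ratio = (M1/r1^3) / (M2/r2^3) = (37.07/7.74^3) / (29.68/4.65^3) = 0.2708

0.2708


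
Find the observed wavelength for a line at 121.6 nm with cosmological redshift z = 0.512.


lam_obs = lam_emit * (1 + z) = 121.6 * (1 + 0.512) = 183.8592

183.8592 nm


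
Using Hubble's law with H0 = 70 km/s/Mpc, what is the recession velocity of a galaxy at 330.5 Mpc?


v = H0 * d = 70 * 330.5 = 23135.0

23135.0 km/s


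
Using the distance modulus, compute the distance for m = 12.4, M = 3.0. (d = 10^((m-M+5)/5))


d = 10^((m - M + 5)/5) = 10^((12.4 - 3.0 + 5)/5) = 758.5776

758.5776 pc


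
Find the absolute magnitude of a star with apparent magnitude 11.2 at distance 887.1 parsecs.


M = m - 5*log10(d) + 5 = 11.2 - 5*log10(887.1) + 5 = 1.4601

1.4601


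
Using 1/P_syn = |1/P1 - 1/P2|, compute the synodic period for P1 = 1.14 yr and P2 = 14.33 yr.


1/P_syn = |1/P1 - 1/P2| = |1/1.14 - 1/14.33| => P_syn = 1.2385

1.2385 years


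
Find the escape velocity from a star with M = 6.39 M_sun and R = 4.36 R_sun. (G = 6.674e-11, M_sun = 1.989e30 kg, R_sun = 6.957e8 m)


M = 6.39 * 1.989e30 kg = 1.270971e+31 kg; R = 4.36 * 6.957e8 m = 3.033252e+09 m. v_esc = sqrt(2GM/R) = sqrt(2 * 6.674e-11 * 1.270971e+31 / 3.033252e+09) = 747862.3559

747862.3559 m/s


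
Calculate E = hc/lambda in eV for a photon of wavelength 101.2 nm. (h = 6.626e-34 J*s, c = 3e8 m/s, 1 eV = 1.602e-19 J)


E = hc/lambda = 6.626e-34 * 3e8 / 1.012e-07 = 1.964e-18 J = 12.2611 eV

12.2611 eV


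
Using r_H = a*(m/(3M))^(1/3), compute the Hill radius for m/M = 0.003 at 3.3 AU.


r_H = a * (m/3M)^(1/3) = 3.3 * (0.003/3)^(1/3) = 0.33

0.33 AU


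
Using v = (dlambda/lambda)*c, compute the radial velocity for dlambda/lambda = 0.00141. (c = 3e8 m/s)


v = (dlambda/lambda) * c = 0.00141 * 3e8 = 423000.0

423000.0 m/s


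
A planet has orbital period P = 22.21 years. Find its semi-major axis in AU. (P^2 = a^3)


a = P^(2/3) = 22.21^(2/3) = 7.9013

7.9013 AU


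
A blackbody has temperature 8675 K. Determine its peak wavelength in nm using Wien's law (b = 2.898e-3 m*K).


lam_max = b / T = 2.898e-3 / 8675 = 3.341e-07 m = 334.0634 nm

334.0634 nm


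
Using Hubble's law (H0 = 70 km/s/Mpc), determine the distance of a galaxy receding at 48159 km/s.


d = v / H0 = 48159 / 70 = 687.9857

687.9857 Mpc


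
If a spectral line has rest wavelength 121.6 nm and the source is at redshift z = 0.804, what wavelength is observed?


lam_obs = lam_emit * (1 + z) = 121.6 * (1 + 0.804) = 219.3664

219.3664 nm


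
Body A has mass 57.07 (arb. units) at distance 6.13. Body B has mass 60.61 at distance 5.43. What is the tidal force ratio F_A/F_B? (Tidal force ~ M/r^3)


Ratio = (M1/r1^3) / (M2/r2^3) = (57.07/6.13^3) / (60.61/5.43^3) = 0.6545

0.6545


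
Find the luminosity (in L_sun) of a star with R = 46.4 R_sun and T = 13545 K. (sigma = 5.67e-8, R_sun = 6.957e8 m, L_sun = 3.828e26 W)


R = 46.4 * 6.957e8 m = 3.228048e+10 m. L = 4*pi*R^2*sigma*T^4 = 4*pi*(3.228048e+10)^2 * 5.67e-8 * 13545^4 = 2.499130462e+31 W. L/L_sun = 2.499130462e+31 / 3.828e26 = 65285.5398

65285.5398 L_sun


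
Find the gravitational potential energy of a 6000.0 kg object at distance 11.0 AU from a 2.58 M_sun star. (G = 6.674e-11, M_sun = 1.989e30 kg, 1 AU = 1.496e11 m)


M = 2.58 * 1.989e30 kg = 5.13162e+30 kg; r = 11.0 AU * 1.496e11 m/AU = 1.6456e+12 m. U = -GM*m/r = -(6.674e-11 * 5.13162e+30 * 6000.0) / 1.6456e+12 = -1.249e+12

-1.249e+12 J


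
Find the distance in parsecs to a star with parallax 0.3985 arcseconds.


d = 1/p = 1/0.3985 = 2.5094

2.5094 pc


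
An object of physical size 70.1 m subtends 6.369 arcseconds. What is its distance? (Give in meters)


D = size / theta_rad, theta_rad = 6.369 * pi/(180*3600) = 3.088e-05, D = 2.270e+06

2.270e+06 m


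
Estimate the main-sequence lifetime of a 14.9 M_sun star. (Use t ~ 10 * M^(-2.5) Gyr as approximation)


t = 10 * M^(-2.5) = 10 * 14.9^(-2.5) = 0.0117

0.0117 Gyr


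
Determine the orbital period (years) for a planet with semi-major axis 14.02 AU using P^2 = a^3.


P = a^(3/2) = 14.02^1.5 = 52.4955

52.4955 years


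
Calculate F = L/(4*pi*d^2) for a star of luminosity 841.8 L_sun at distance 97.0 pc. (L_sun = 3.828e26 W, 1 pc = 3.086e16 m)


F = L / (4*pi*d^2) = 3.222e+29 / (4*pi*(2.993e+18)^2) = 2.862e-09

2.862e-09 W/m^2


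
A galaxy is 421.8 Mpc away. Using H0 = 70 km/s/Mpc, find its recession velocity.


v = H0 * d = 70 * 421.8 = 29526.0

29526.0 km/s


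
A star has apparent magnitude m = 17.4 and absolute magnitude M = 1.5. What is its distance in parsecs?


d = 10^((m - M + 5)/5) = 10^((17.4 - 1.5 + 5)/5) = 15135.6125

15135.6125 pc


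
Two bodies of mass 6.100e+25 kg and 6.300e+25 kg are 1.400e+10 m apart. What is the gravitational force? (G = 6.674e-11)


F = G*m1*m2/r^2 = 6.674e-11 * 6.100e+25 * 6.300e+25 / (1.400e+10)^2 = 6.674e-11 * 3.843e+51 / 1.960e+20 = 1.309e+21

1.309e+21 N


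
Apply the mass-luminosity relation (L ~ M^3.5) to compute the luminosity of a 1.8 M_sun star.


L/L_sun = (M/M_sun)^3.5 = 1.8^3.5 = 7.8244

7.8244 L_sun


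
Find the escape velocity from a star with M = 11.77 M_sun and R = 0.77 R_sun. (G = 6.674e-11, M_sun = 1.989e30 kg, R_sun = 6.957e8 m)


M = 11.77 * 1.989e30 kg = 2.341053e+31 kg; R = 0.77 * 6.957e8 m = 5.35689e+08 m. v_esc = sqrt(2GM/R) = sqrt(2 * 6.674e-11 * 2.341053e+31 / 5.35689e+08) = 2.415e+06

2.415e+06 m/s


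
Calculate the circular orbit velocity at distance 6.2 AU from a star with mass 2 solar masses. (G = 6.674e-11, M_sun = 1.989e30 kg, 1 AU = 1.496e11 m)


v = sqrt(GM/r) = sqrt(6.674e-11 * 3.978e+30 / 9.275e+11) = 16918.5777

16918.5777 m/s


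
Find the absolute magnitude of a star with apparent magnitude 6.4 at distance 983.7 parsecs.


M = m - 5*log10(d) + 5 = 6.4 - 5*log10(983.7) + 5 = -3.5643

-3.5643


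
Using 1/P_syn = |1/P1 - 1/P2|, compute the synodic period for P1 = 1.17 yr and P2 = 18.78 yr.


1/P_syn = |1/P1 - 1/P2| = |1/1.17 - 1/18.78| => P_syn = 1.2477

1.2477 years


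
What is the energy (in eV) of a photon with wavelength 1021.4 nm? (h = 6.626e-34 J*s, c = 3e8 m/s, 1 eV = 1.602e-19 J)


E = hc/lambda = 6.626e-34 * 3e8 / 1.021e-06 = 1.946e-19 J = 1.2148 eV

1.2148 eV


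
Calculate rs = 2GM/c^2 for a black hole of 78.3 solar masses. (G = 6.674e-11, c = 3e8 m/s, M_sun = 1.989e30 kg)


M = 78.3 * 1.989e30 kg = 1.557387e+32 kg. rs = 2GM/c^2 = 2 * 6.674e-11 * 1.557387e+32 / (3e8)^2 = 230977.7964

230977.7964 m


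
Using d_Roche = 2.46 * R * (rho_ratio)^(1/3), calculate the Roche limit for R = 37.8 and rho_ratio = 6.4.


d_Roche = 2.46 * 37.8 * 6.4^(1/3) = 172.6448

172.6448


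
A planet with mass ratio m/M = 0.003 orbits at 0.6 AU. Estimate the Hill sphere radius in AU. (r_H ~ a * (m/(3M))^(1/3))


r_H = a * (m/3M)^(1/3) = 0.6 * (0.003/3)^(1/3) = 0.06

0.06 AU


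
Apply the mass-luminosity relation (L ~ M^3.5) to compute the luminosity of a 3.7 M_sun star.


L/L_sun = (M/M_sun)^3.5 = 3.7^3.5 = 97.433

97.433 L_sun


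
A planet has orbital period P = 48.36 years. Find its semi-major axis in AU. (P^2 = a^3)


a = P^(2/3) = 48.36^(2/3) = 13.2737

13.2737 AU


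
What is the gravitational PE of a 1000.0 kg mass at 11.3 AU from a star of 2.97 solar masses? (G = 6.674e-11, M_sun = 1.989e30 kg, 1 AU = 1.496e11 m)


M = 2.97 * 1.989e30 kg = 5.90733e+30 kg; r = 11.3 AU * 1.496e11 m/AU = 1.69048e+12 m. U = -GM*m/r = -(6.674e-11 * 5.90733e+30 * 1000.0) / 1.69048e+12 = -2.332e+11

-2.332e+11 J


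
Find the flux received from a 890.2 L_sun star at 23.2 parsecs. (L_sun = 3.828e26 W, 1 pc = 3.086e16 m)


F = L / (4*pi*d^2) = 3.408e+29 / (4*pi*(7.160e+17)^2) = 5.290e-08

5.290e-08 W/m^2


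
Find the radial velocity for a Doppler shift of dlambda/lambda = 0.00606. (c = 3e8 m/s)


v = (dlambda/lambda) * c = 0.00606 * 3e8 = 1.818e+06

1.818e+06 m/s


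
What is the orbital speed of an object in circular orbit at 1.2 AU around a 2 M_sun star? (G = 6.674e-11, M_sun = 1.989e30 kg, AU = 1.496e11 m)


v = sqrt(GM/r) = sqrt(6.674e-11 * 3.978e+30 / 1.795e+11) = 38456.4393

38456.4393 m/s


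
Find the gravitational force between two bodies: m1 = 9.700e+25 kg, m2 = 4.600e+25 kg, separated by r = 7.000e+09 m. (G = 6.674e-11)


F = G*m1*m2/r^2 = 6.674e-11 * 9.700e+25 * 4.600e+25 / (7.000e+09)^2 = 6.674e-11 * 4.462e+51 / 4.900e+19 = 6.077e+21

6.077e+21 N


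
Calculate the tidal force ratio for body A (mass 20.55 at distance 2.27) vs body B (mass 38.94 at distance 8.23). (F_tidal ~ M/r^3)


Ratio = (M1/r1^3) / (M2/r2^3) = (20.55/2.27^3) / (38.94/8.23^3) = 25.15

25.15


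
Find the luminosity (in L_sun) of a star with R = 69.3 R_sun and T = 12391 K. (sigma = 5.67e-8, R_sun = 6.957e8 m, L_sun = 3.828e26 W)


R = 69.3 * 6.957e8 m = 4.821201e+10 m. L = 4*pi*R^2*sigma*T^4 = 4*pi*(4.821201e+10)^2 * 5.67e-8 * 12391^4 = 3.90417096e+31 W. L/L_sun = 3.90417096e+31 / 3.828e26 = 101989.837

101989.837 L_sun


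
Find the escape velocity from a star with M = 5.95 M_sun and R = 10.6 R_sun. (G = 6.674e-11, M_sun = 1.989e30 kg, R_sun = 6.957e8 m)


M = 5.95 * 1.989e30 kg = 1.183455e+31 kg; R = 10.6 * 6.957e8 m = 7.37442e+09 m. v_esc = sqrt(2GM/R) = sqrt(2 * 6.674e-11 * 1.183455e+31 / 7.37442e+09) = 462828.4415

462828.4415 m/s


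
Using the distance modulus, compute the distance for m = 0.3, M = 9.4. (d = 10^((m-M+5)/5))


d = 10^((m - M + 5)/5) = 10^((0.3 - 9.4 + 5)/5) = 0.1514

0.1514 pc


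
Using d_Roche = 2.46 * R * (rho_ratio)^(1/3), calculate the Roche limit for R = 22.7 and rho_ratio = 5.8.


d_Roche = 2.46 * 22.7 * 5.8^(1/3) = 100.3314

100.3314


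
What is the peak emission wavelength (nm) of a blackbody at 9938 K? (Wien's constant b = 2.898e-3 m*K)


lam_max = b / T = 2.898e-3 / 9938 = 2.916e-07 m = 291.608 nm

291.608 nm


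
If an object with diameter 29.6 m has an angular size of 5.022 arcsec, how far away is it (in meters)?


D = size / theta_rad, theta_rad = 5.022 * pi/(180*3600) = 2.435e-05, D = 1.216e+06

1.216e+06 m


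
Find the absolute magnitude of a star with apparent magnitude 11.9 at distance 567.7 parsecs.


M = m - 5*log10(d) + 5 = 11.9 - 5*log10(567.7) + 5 = 3.1294

3.1294


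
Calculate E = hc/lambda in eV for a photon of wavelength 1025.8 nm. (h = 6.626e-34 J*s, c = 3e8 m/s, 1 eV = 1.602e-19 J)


E = hc/lambda = 6.626e-34 * 3e8 / 1.026e-06 = 1.938e-19 J = 1.2096 eV

1.2096 eV


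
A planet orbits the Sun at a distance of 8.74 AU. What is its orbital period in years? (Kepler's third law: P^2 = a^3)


P = a^(3/2) = 8.74^1.5 = 25.8385

25.8385 years


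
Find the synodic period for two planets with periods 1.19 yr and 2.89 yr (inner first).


1/P_syn = |1/P1 - 1/P2| = |1/1.19 - 1/2.89| => P_syn = 2.023

2.023 years


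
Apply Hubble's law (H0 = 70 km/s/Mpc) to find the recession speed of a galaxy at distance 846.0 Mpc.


v = H0 * d = 70 * 846.0 = 59220.0

59220.0 km/s


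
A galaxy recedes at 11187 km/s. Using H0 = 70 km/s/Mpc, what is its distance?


d = v / H0 = 11187 / 70 = 159.8143

159.8143 Mpc


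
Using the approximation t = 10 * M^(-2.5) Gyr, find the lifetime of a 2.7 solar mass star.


t = 10 * M^(-2.5) = 10 * 2.7^(-2.5) = 0.8348

0.8348 Gyr


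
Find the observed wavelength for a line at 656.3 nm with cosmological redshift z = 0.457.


lam_obs = lam_emit * (1 + z) = 656.3 * (1 + 0.457) = 956.2291

956.2291 nm


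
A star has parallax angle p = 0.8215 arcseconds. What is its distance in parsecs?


d = 1/p = 1/0.8215 = 1.2173

1.2173 pc


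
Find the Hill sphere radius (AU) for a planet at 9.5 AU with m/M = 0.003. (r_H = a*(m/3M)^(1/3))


r_H = a * (m/3M)^(1/3) = 9.5 * (0.003/3)^(1/3) = 0.95

0.95 AU


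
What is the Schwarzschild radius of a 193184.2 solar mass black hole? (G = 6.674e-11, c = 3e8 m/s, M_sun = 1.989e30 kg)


M = 193184.2 * 1.989e30 kg = 3.842433738e+35 kg. rs = 2GM/c^2 = 2 * 6.674e-11 * 3.842433738e+35 / (3e8)^2 = 5.699e+08

5.699e+08 m


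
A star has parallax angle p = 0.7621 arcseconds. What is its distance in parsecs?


d = 1/p = 1/0.7621 = 1.3122

1.3122 pc


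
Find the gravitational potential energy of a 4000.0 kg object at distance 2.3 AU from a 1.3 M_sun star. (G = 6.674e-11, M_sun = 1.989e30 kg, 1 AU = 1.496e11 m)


M = 1.3 * 1.989e30 kg = 2.5857e+30 kg; r = 2.3 AU * 1.496e11 m/AU = 3.4408e+11 m. U = -GM*m/r = -(6.674e-11 * 2.5857e+30 * 4000.0) / 3.4408e+11 = -2.006e+12

-2.006e+12 J


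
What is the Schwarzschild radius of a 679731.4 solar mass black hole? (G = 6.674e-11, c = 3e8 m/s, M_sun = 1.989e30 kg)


M = 679731.4 * 1.989e30 kg = 1.351985755e+36 kg. rs = 2GM/c^2 = 2 * 6.674e-11 * 1.351985755e+36 / (3e8)^2 = 2.005e+09

2.005e+09 m


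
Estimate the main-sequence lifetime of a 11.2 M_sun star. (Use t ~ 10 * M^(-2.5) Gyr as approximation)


t = 10 * M^(-2.5) = 10 * 11.2^(-2.5) = 0.0238

0.0238 Gyr


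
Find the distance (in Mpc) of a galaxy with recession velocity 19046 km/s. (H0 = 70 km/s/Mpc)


d = v / H0 = 19046 / 70 = 272.0857

272.0857 Mpc


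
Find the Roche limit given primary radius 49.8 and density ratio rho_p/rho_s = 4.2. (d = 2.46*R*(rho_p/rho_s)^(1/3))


d_Roche = 2.46 * 49.8 * 4.2^(1/3) = 197.6579

197.6579


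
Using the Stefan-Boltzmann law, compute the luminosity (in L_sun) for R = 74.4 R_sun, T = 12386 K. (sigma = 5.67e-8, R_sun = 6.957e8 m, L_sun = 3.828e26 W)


R = 74.4 * 6.957e8 m = 5.176008e+10 m. L = 4*pi*R^2*sigma*T^4 = 4*pi*(5.176008e+10)^2 * 5.67e-8 * 12386^4 = 4.49269673e+31 W. L/L_sun = 4.49269673e+31 / 3.828e26 = 117364.0734

117364.0734 L_sun


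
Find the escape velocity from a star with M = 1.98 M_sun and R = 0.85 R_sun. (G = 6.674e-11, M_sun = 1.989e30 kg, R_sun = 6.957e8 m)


M = 1.98 * 1.989e30 kg = 3.93822e+30 kg; R = 0.85 * 6.957e8 m = 5.91345e+08 m. v_esc = sqrt(2GM/R) = sqrt(2 * 6.674e-11 * 3.93822e+30 / 5.91345e+08) = 942839.1793

942839.1793 m/s


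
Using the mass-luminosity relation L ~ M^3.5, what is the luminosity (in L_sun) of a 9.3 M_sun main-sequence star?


L/L_sun = (M/M_sun)^3.5 = 9.3^3.5 = 2452.9592

2452.9592 L_sun


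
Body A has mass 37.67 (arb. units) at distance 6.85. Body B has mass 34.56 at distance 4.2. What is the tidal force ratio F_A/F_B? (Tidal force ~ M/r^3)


Ratio = (M1/r1^3) / (M2/r2^3) = (37.67/6.85^3) / (34.56/4.2^3) = 0.2512

0.2512


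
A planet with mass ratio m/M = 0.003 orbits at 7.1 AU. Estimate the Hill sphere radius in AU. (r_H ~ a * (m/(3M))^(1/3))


r_H = a * (m/3M)^(1/3) = 7.1 * (0.003/3)^(1/3) = 0.71

0.71 AU


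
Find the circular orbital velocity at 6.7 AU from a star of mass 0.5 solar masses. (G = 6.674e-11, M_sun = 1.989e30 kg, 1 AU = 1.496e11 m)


v = sqrt(GM/r) = sqrt(6.674e-11 * 9.945e+29 / 1.002e+12) = 8137.5243

8137.5243 m/s


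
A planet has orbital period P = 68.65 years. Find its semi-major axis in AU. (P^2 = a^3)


a = P^(2/3) = 68.65^(2/3) = 16.7659

16.7659 AU


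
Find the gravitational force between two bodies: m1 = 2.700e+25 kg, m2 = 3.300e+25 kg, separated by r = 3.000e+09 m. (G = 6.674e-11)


F = G*m1*m2/r^2 = 6.674e-11 * 2.700e+25 * 3.300e+25 / (3.000e+09)^2 = 6.674e-11 * 8.910e+50 / 9.000e+18 = 6.607e+21

6.607e+21 N


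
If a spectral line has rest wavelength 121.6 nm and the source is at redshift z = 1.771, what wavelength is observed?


lam_obs = lam_emit * (1 + z) = 121.6 * (1 + 1.771) = 336.9536

336.9536 nm


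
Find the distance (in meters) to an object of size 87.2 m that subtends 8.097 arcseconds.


D = size / theta_rad, theta_rad = 8.097 * pi/(180*3600) = 3.926e-05, D = 2.221e+06

2.221e+06 m


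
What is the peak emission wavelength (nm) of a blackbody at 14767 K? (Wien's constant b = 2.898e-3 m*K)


lam_max = b / T = 2.898e-3 / 14767 = 1.962e-07 m = 196.2484 nm

196.2484 nm


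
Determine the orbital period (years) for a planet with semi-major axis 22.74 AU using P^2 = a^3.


P = a^(3/2) = 22.74^1.5 = 108.439

108.439 years


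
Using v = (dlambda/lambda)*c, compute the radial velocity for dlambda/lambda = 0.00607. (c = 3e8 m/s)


v = (dlambda/lambda) * c = 0.00607 * 3e8 = 1.821e+06

1.821e+06 m/s


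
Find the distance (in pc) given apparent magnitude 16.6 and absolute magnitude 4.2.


d = 10^((m - M + 5)/5) = 10^((16.6 - 4.2 + 5)/5) = 3019.9517

3019.9517 pc


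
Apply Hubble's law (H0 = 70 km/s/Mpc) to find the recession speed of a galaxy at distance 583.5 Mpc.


v = H0 * d = 70 * 583.5 = 40845.0

40845.0 km/s


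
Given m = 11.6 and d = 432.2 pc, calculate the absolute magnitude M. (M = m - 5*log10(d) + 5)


M = m - 5*log10(d) + 5 = 11.6 - 5*log10(432.2) + 5 = 3.4216

3.4216


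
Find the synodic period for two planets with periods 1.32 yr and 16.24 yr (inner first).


1/P_syn = |1/P1 - 1/P2| = |1/1.32 - 1/16.24| => P_syn = 1.4368

1.4368 years


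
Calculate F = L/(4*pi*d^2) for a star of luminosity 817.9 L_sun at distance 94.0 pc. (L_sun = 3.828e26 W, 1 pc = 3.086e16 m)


F = L / (4*pi*d^2) = 3.131e+29 / (4*pi*(2.901e+18)^2) = 2.961e-09

2.961e-09 W/m^2


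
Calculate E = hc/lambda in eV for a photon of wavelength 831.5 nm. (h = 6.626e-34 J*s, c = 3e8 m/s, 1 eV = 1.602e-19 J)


E = hc/lambda = 6.626e-34 * 3e8 / 8.315e-07 = 2.391e-19 J = 1.4923 eV

1.4923 eV


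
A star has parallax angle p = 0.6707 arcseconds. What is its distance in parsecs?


d = 1/p = 1/0.6707 = 1.491

1.491 pc


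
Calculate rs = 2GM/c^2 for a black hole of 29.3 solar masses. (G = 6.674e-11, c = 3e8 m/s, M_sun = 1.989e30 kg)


M = 29.3 * 1.989e30 kg = 5.82777e+31 kg. rs = 2GM/c^2 = 2 * 6.674e-11 * 5.82777e+31 / (3e8)^2 = 86432.3044

86432.3044 m


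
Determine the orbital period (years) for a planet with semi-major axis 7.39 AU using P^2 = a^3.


P = a^(3/2) = 7.39^1.5 = 20.0894

20.0894 years


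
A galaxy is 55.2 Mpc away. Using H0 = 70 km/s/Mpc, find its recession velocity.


v = H0 * d = 70 * 55.2 = 3864.0

3864.0 km/s


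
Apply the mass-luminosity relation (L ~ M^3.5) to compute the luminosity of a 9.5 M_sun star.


L/L_sun = (M/M_sun)^3.5 = 9.5^3.5 = 2642.6072

2642.6072 L_sun


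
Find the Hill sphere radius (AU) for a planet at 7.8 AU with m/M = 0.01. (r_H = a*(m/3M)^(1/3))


r_H = a * (m/3M)^(1/3) = 7.8 * (0.01/3)^(1/3) = 1.1652

1.1652 AU


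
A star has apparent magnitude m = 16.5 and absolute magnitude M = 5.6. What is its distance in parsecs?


d = 10^((m - M + 5)/5) = 10^((16.5 - 5.6 + 5)/5) = 1513.5612

1513.5612 pc


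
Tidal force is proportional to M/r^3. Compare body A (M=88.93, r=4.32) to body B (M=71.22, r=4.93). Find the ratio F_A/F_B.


Ratio = (M1/r1^3) / (M2/r2^3) = (88.93/4.32^3) / (71.22/4.93^3) = 1.8558

1.8558


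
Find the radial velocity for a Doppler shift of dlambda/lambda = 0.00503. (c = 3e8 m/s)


v = (dlambda/lambda) * c = 0.00503 * 3e8 = 1.509e+06

1.509e+06 m/s


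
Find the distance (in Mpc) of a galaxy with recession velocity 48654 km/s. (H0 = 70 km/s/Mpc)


d = v / H0 = 48654 / 70 = 695.0571

695.0571 Mpc


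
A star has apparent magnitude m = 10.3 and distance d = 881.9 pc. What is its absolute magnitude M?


M = m - 5*log10(d) + 5 = 10.3 - 5*log10(881.9) + 5 = 0.5729

0.5729


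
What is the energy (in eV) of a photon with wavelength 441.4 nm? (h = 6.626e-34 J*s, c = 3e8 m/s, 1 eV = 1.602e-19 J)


E = hc/lambda = 6.626e-34 * 3e8 / 4.414e-07 = 4.503e-19 J = 2.8111 eV

2.8111 eV


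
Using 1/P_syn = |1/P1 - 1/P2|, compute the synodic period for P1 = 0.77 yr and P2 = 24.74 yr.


1/P_syn = |1/P1 - 1/P2| = |1/0.77 - 1/24.74| => P_syn = 0.7947

0.7947 years


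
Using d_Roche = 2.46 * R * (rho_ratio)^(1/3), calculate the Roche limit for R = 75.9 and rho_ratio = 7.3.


d_Roche = 2.46 * 75.9 * 7.3^(1/3) = 362.2023

362.2023


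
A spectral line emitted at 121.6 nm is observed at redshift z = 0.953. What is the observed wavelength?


lam_obs = lam_emit * (1 + z) = 121.6 * (1 + 0.953) = 237.4848

237.4848 nm


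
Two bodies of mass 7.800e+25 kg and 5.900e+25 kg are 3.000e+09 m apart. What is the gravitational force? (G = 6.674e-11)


F = G*m1*m2/r^2 = 6.674e-11 * 7.800e+25 * 5.900e+25 / (3.000e+09)^2 = 6.674e-11 * 4.602e+51 / 9.000e+18 = 3.413e+22

3.413e+22 N


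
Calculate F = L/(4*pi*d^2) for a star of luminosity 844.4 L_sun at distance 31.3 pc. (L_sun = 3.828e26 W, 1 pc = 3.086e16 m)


F = L / (4*pi*d^2) = 3.232e+29 / (4*pi*(9.659e+17)^2) = 2.757e-08

2.757e-08 W/m^2


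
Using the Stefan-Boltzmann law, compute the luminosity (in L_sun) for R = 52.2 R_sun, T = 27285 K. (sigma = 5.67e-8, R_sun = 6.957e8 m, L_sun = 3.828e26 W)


R = 52.2 * 6.957e8 m = 3.631554e+10 m. L = 4*pi*R^2*sigma*T^4 = 4*pi*(3.631554e+10)^2 * 5.67e-8 * 27285^4 = 5.208033488e+32 W. L/L_sun = 5.208033488e+32 / 3.828e26 = 1.361e+06

1.361e+06 L_sun


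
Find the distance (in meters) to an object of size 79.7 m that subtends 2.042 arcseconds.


D = size / theta_rad, theta_rad = 2.042 * pi/(180*3600) = 9.900e-06, D = 8.051e+06

8.051e+06 m


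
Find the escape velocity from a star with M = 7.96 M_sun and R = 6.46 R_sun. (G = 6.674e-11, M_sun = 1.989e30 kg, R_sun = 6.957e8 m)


M = 7.96 * 1.989e30 kg = 1.583244e+31 kg; R = 6.46 * 6.957e8 m = 4.494222e+09 m. v_esc = sqrt(2GM/R) = sqrt(2 * 6.674e-11 * 1.583244e+31 / 4.494222e+09) = 685732.5483

685732.5483 m/s


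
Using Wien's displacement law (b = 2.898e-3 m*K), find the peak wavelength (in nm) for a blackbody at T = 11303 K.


lam_max = b / T = 2.898e-3 / 11303 = 2.564e-07 m = 256.3921 nm

256.3921 nm


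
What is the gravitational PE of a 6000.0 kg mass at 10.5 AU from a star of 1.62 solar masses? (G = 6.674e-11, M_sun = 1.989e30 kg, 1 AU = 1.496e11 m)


M = 1.62 * 1.989e30 kg = 3.22218e+30 kg; r = 10.5 AU * 1.496e11 m/AU = 1.5708e+12 m. U = -GM*m/r = -(6.674e-11 * 3.22218e+30 * 6000.0) / 1.5708e+12 = -8.214e+11

-8.214e+11 J


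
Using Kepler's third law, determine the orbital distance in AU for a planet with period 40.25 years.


a = P^(2/3) = 40.25^(2/3) = 11.7448

11.7448 AU


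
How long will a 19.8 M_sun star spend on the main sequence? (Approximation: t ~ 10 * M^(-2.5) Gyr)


t = 10 * M^(-2.5) = 10 * 19.8^(-2.5) = 0.0057

0.0057 Gyr


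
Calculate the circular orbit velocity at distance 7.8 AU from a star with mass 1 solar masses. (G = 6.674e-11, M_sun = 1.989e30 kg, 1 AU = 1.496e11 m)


v = sqrt(GM/r) = sqrt(6.674e-11 * 1.989e+30 / 1.167e+12) = 10665.8972

10665.8972 m/s


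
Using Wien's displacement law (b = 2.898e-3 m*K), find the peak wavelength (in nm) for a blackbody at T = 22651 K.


lam_max = b / T = 2.898e-3 / 22651 = 1.279e-07 m = 127.9414 nm

127.9414 nm


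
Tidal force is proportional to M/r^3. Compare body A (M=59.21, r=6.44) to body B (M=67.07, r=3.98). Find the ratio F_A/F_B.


Ratio = (M1/r1^3) / (M2/r2^3) = (59.21/6.44^3) / (67.07/3.98^3) = 0.2084

0.2084


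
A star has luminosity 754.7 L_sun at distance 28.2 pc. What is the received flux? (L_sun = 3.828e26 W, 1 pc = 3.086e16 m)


F = L / (4*pi*d^2) = 2.889e+29 / (4*pi*(8.703e+17)^2) = 3.036e-08

3.036e-08 W/m^2


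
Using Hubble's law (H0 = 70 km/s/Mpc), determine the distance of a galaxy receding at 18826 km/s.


d = v / H0 = 18826 / 70 = 268.9429

268.9429 Mpc


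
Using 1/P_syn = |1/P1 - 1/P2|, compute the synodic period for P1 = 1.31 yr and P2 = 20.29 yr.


1/P_syn = |1/P1 - 1/P2| = |1/1.31 - 1/20.29| => P_syn = 1.4004

1.4004 years


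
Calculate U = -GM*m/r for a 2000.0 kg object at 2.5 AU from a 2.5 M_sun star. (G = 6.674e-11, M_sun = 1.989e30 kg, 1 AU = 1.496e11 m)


M = 2.5 * 1.989e30 kg = 4.9725e+30 kg; r = 2.5 AU * 1.496e11 m/AU = 3.74e+11 m. U = -GM*m/r = -(6.674e-11 * 4.9725e+30 * 2000.0) / 3.74e+11 = -1.775e+12

-1.775e+12 J


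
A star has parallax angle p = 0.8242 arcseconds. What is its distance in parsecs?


d = 1/p = 1/0.8242 = 1.2133

1.2133 pc


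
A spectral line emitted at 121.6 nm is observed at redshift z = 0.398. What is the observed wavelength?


lam_obs = lam_emit * (1 + z) = 121.6 * (1 + 0.398) = 169.9968

169.9968 nm


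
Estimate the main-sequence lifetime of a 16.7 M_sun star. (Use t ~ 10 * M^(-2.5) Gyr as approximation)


t = 10 * M^(-2.5) = 10 * 16.7^(-2.5) = 0.0088

0.0088 Gyr


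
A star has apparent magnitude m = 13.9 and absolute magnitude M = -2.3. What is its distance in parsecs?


d = 10^((m - M + 5)/5) = 10^((13.9 - -2.3 + 5)/5) = 17378.0083

17378.0083 pc


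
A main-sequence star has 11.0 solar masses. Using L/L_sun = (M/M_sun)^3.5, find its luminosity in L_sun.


L/L_sun = (M/M_sun)^3.5 = 11.0^3.5 = 4414.4276

4414.4276 L_sun


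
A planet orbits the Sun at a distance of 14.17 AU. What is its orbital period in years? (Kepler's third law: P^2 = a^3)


P = a^(3/2) = 14.17^1.5 = 53.3402

53.3402 years


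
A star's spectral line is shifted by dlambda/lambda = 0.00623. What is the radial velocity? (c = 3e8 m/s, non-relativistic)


v = (dlambda/lambda) * c = 0.00623 * 3e8 = 1.869e+06

1.869e+06 m/s


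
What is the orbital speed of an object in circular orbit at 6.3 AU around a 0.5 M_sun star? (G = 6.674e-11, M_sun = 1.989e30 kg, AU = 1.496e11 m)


v = sqrt(GM/r) = sqrt(6.674e-11 * 9.945e+29 / 9.425e+11) = 8391.8831

8391.8831 m/s


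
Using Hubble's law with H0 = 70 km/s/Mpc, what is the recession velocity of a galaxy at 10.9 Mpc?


v = H0 * d = 70 * 10.9 = 763.0

763.0 km/s


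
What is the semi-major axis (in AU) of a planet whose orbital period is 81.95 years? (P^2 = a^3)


a = P^(2/3) = 81.95^(2/3) = 18.8668

18.8668 AU
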